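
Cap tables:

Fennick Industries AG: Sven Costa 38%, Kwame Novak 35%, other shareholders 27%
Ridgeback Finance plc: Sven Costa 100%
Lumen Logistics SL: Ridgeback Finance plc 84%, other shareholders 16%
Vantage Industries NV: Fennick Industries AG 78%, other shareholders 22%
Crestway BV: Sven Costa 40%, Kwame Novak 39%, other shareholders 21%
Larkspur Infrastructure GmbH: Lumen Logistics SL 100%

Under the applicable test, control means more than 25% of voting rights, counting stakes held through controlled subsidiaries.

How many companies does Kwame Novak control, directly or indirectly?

Kwame holds 35% of Fennick, so Kwame controls Fennick.
Fennick holds 78% of Vantage, so Kwame controls Vantage.
Kwame holds 39% of Crestway, so Kwame controls Crestway.
No other company's threshold is met.
Kwame controls 3 companies.

3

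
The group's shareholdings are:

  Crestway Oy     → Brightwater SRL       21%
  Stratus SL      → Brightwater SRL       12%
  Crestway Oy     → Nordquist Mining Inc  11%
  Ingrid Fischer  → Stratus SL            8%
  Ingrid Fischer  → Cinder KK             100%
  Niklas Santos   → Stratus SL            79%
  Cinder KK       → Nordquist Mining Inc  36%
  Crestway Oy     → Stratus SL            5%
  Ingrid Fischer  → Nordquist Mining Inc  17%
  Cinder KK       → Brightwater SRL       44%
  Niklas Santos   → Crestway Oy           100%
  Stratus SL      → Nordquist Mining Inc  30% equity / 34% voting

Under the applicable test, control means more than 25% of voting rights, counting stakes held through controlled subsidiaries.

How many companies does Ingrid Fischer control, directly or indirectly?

Ingrid holds 100% of Cinder, so Ingrid controls Cinder.
Cinder holds 44% of Brightwater, so Ingrid controls Brightwater.
Cinder and Ingrid together hold 36% + 17% = 53% of Nordquist, so Ingrid controls Nordquist.
No other company's threshold is met.
Ingrid controls 3 companies.

3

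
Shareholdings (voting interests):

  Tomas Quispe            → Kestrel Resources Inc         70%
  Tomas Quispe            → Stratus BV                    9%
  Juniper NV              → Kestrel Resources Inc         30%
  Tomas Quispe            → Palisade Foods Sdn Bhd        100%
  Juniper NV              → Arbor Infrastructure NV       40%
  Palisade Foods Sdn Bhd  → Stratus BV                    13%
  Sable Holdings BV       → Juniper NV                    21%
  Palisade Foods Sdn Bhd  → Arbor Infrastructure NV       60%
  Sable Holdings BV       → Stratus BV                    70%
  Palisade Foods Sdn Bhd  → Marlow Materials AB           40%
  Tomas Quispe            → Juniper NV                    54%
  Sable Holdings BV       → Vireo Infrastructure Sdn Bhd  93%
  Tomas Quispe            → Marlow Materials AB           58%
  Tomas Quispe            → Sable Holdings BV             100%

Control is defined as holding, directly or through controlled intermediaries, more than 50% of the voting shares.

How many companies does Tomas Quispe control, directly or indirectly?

Tomas holds 100% of Sable, so Tomas controls Sable.
Tomas holds 100% of Palisade, so Tomas controls Palisade.
Sable and Palisade and Tomas together hold 70% + 13% + 9% = 92% of Stratus, so Tomas controls Stratus.
Tomas and Palisade together hold 58% + 40% = 98% of Marlow, so Tomas controls Marlow.
Tomas and Sable together hold 54% + 21% = 75% of Juniper, so Tomas controls Juniper.
Palisade and Juniper together hold 60% + 40% = 100% of Arbor, so Tomas controls Arbor.
Tomas and Juniper together hold 70% + 30% = 100% of Kestrel, so Tomas controls Kestrel.
Sable holds 93% of Vireo, so Tomas controls Vireo.
Tomas controls 8 companies.

8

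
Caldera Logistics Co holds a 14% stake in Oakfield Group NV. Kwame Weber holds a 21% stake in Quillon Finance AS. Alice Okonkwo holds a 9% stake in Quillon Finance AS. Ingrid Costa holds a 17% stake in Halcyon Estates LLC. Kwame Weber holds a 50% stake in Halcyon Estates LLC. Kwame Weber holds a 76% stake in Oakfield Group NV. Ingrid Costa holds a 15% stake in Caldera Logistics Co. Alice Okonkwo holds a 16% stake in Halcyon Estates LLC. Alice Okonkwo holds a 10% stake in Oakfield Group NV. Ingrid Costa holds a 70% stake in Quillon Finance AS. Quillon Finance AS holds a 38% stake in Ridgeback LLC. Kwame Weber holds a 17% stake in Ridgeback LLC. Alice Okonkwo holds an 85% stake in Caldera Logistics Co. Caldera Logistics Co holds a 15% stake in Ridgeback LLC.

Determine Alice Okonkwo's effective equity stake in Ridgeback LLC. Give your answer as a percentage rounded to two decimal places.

16.17%

Alice reaches Ridgeback along 2 paths.
Via Quillon: 9% × 38% = 3.42%.
Via Caldera: 85% × 15% = 12.75%.
Total: 3.42% + 12.75% = 16.17%.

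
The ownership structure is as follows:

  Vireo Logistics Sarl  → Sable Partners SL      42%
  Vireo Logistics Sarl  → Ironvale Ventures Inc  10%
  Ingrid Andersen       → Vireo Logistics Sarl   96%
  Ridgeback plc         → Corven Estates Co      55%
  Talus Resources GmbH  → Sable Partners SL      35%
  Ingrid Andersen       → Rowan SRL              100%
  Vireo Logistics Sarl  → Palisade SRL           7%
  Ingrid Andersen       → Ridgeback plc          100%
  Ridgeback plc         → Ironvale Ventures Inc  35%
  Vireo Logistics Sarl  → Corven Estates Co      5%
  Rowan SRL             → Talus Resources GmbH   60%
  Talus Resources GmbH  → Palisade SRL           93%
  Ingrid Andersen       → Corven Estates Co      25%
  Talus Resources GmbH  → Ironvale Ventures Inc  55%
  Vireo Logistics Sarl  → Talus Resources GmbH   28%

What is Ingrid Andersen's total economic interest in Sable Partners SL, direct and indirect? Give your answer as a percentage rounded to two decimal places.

Ingrid reaches Sable along 3 paths.
Via Vireo: 96% × 42% = 40.32%.
Via Vireo → Talus: 96% × 28% × 35% = 9.408%.
Via Rowan → Talus: 100% × 60% × 35% = 21%.
Total: 40.32% + 9.408% + 21% = 70.728%.
Rounded: 70.73%.

70.73%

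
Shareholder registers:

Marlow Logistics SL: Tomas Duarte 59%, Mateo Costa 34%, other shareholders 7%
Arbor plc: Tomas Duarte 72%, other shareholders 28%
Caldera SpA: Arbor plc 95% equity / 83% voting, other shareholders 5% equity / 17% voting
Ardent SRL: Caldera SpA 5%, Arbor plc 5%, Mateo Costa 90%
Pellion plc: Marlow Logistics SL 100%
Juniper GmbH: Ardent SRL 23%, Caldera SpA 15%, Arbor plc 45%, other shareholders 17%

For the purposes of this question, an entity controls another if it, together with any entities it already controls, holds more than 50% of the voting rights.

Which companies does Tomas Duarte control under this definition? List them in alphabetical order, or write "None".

Tomas holds 59% of Marlow, so Tomas controls Marlow.
Tomas holds 72% of Arbor, so Tomas controls Arbor.
Arbor holds 83% of Caldera, so Tomas controls Caldera.
Marlow holds 100% of Pellion, so Tomas controls Pellion.
Caldera and Arbor together hold 15% + 45% = 60% of Juniper, so Tomas controls Juniper.
No other company's threshold is met.

Arbor plc, Caldera SpA, Juniper GmbH, Marlow Logistics SL, Pellion plc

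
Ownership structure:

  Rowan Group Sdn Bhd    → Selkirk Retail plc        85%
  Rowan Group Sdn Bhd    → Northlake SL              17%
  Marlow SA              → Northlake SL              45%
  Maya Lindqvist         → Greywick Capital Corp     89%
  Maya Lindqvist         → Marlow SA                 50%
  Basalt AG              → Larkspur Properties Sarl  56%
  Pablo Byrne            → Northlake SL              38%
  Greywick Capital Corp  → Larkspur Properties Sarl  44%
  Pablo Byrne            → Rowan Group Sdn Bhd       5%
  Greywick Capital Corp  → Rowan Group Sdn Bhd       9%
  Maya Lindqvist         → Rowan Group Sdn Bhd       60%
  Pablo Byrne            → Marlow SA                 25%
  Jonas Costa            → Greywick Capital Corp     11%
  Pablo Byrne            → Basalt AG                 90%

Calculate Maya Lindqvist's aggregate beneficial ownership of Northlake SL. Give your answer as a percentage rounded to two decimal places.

Maya reaches Northlake along 3 paths.
Via Marlow: 50% × 45% = 22.5%.
Via Rowan: 60% × 17% = 10.2%.
Via Greywick → Rowan: 89% × 9% × 17% = 1.3617%.
Total: 22.5% + 10.2% + 1.3617% = 34.0617%.
Rounded: 34.06%.

34.06%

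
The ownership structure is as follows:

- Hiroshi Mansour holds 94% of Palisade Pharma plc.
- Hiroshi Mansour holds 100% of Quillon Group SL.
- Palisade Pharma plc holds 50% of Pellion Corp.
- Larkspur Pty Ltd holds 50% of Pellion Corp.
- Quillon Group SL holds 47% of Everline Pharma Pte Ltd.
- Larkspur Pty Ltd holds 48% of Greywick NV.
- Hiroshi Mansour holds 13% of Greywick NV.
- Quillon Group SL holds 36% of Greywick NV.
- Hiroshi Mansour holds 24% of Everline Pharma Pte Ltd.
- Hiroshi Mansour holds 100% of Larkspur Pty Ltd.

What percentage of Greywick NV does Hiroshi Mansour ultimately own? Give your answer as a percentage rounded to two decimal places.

97.00%

Hiroshi reaches Greywick along 3 paths.
Via Larkspur: 100% × 48% = 48%.
Via Quillon: 100% × 36% = 36%.
Direct stake: 13% = 13%.
Total: 48% + 36% + 13% = 97%.
Rounded: 97.00%.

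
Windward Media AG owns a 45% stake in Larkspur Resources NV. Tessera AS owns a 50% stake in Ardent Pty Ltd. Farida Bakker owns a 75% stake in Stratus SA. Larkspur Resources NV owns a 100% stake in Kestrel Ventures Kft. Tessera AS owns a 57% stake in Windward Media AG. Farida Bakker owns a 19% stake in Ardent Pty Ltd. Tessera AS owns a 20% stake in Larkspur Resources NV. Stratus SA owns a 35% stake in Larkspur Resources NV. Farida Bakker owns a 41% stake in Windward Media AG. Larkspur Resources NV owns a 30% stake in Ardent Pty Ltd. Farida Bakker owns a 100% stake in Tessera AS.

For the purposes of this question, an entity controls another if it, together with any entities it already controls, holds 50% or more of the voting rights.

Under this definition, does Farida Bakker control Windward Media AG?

Yes

Farida holds 100% of Tessera, so Farida controls Tessera.
Tessera and Farida together hold 57% + 41% = 98% of Windward, so Farida controls Windward.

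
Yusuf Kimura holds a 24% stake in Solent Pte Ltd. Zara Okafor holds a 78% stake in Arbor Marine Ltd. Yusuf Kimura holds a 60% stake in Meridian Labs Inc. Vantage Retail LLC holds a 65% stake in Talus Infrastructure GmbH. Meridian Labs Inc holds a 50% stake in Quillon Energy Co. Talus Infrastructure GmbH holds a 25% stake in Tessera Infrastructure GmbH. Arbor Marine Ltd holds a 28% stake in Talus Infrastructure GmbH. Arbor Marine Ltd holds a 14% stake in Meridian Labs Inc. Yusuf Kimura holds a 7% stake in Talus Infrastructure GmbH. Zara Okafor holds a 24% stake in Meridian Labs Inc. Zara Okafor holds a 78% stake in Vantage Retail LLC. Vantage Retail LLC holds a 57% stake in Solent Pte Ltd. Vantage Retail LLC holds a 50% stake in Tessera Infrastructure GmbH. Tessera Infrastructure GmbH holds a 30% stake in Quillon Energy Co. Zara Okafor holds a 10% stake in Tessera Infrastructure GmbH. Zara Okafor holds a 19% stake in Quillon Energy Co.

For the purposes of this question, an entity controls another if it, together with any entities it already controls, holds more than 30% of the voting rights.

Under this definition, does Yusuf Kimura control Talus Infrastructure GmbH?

No

Yusuf holds 60% of Meridian, so Yusuf controls Meridian.
Meridian holds 50% of Quillon, so Yusuf controls Quillon.
In Talus, Yusuf's side holds only 7%, not > 30%.
So Yusuf does not control Talus.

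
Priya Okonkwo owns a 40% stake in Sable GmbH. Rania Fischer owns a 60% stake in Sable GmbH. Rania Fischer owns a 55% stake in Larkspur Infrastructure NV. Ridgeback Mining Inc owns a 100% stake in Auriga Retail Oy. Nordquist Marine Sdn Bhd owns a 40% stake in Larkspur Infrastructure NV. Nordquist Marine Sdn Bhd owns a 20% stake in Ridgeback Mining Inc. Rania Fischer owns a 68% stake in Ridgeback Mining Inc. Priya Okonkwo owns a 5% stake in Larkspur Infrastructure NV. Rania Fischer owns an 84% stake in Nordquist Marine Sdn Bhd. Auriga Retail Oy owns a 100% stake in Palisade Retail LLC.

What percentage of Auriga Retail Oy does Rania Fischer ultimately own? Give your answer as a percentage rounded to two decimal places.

Rania reaches Auriga along 2 paths.
Via Nordquist → Ridgeback: 84% × 20% × 100% = 16.8%.
Via Ridgeback: 68% × 100% = 68%.
Total: 16.8% + 68% = 84.8%.
Rounded: 84.80%.

84.80%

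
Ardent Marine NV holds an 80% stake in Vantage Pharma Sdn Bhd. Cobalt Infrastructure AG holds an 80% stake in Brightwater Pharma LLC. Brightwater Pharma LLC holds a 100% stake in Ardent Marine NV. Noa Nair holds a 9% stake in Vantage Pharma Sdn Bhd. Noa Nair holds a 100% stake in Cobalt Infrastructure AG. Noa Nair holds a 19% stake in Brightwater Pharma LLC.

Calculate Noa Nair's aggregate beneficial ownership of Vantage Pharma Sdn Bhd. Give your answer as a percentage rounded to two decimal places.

Noa reaches Vantage along 3 paths.
Via Cobalt → Brightwater → Ardent: 100% × 80% × 100% × 80% = 64%.
Via Brightwater → Ardent: 19% × 100% × 80% = 15.2%.
Direct stake: 9% = 9%.
Total: 64% + 15.2% + 9% = 88.2%.
Rounded: 88.20%.

88.20%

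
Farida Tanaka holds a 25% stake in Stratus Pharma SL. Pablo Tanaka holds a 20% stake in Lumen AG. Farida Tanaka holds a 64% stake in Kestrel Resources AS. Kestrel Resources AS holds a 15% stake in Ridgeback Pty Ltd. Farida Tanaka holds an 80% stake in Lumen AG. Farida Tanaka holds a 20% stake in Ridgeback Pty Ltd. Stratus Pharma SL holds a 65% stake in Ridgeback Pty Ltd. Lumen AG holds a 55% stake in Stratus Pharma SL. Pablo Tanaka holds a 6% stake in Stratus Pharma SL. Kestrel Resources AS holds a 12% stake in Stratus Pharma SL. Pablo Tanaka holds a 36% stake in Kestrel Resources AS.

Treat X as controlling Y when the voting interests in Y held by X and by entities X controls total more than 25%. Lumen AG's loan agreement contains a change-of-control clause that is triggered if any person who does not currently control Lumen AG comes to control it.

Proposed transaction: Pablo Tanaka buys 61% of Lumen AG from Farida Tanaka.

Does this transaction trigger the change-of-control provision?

Yes

The purchase adds only to Pablo's holdings (Farida's stake shrinks), so Pablo is the only person who could newly come to control Lumen.
Pablo holds 36% of Kestrel, so Pablo controls Kestrel.
In Lumen, Pablo's side holds only 20%, not > 25%.
So before the transaction, Pablo does not control Lumen.
After the purchase, Pablo's direct stake in Lumen rises to 20% + 61% = 81%, and Farida's stake falls to 19%.
Pablo holds 81% of Lumen, so Pablo controls Lumen.
Pablo did not control Lumen before and does after, so the clause is triggered.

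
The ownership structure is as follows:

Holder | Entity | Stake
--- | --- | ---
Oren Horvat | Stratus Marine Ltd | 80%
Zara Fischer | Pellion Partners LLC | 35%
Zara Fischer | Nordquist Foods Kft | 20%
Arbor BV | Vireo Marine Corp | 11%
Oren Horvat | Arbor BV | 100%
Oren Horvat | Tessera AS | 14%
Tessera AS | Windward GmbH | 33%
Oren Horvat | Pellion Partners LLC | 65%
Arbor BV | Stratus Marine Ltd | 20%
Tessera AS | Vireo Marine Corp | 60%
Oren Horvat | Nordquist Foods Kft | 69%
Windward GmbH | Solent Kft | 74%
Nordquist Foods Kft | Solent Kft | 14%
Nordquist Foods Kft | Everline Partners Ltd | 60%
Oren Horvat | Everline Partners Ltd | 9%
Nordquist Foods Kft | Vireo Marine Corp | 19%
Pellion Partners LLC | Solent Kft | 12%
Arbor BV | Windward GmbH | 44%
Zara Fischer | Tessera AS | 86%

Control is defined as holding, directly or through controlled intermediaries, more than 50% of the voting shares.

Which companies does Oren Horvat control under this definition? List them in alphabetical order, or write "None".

Oren holds 65% of Pellion, so Oren controls Pellion.
Oren holds 100% of Arbor, so Oren controls Arbor.
Oren and Arbor together hold 80% + 20% = 100% of Stratus, so Oren controls Stratus.
Oren holds 69% of Nordquist, so Oren controls Nordquist.
Nordquist and Oren together hold 60% + 9% = 69% of Everline, so Oren controls Everline.
No other company's threshold is met.

Arbor BV, Everline Partners Ltd, Nordquist Foods Kft, Pellion Partners LLC, Stratus Marine Ltd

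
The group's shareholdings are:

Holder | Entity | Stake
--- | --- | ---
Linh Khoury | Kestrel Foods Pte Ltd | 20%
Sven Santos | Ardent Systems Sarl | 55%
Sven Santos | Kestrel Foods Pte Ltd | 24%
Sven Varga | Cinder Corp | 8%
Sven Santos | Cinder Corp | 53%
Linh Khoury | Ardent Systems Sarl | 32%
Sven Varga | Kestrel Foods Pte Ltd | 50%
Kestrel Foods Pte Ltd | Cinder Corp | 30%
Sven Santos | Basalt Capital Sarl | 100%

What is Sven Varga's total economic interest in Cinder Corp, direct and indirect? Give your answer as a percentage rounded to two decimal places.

Sven Varga reaches Cinder along 2 paths.
Direct stake: 8% = 8%.
Via Kestrel: 50% × 30% = 15%.
Total: 8% + 15% = 23%.
Rounded: 23.00%.

23.00%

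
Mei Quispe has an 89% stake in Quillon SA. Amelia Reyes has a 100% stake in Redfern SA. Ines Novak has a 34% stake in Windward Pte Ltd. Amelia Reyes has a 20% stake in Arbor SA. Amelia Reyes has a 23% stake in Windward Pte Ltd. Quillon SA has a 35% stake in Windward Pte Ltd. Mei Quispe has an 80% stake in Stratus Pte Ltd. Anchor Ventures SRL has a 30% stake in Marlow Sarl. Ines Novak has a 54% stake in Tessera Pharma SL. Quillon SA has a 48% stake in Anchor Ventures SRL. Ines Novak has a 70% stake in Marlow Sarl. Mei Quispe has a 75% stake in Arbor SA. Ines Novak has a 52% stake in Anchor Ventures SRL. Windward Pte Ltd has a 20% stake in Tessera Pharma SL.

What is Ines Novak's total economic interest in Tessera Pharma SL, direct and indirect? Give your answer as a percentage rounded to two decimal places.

Ines reaches Tessera along 2 paths.
Direct stake: 54% = 54%.
Via Windward: 34% × 20% = 6.8%.
Total: 54% + 6.8% = 60.8%.
Rounded: 60.80%.

60.80%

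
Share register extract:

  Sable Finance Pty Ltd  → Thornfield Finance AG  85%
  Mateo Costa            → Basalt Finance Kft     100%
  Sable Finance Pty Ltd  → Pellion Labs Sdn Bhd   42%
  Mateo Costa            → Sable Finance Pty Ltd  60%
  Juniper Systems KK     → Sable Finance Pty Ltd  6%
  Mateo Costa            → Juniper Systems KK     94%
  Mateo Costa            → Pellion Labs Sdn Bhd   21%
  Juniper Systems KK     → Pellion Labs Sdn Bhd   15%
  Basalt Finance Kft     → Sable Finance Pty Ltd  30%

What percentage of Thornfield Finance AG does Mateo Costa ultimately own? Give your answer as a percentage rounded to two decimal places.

Mateo reaches Thornfield along 3 paths.
Via Basalt → Sable: 100% × 30% × 85% = 25.5%.
Via Sable: 60% × 85% = 51%.
Via Juniper → Sable: 94% × 6% × 85% = 4.794%.
Total: 25.5% + 51% + 4.794% = 81.294%.
Rounded: 81.29%.

81.29%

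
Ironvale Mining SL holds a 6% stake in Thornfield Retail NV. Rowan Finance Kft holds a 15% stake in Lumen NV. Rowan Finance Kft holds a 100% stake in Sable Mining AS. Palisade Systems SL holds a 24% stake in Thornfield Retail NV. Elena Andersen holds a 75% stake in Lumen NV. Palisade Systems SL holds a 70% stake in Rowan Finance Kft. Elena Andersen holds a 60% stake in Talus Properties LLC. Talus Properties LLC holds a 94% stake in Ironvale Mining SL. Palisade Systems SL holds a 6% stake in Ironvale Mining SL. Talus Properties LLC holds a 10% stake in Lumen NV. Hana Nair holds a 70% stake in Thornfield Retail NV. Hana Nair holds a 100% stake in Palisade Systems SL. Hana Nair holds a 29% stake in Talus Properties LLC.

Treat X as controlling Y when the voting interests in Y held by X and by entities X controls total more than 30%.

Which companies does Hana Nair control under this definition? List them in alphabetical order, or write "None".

Palisade Systems SL, Rowan Finance Kft, Sable Mining AS, Thornfield Retail NV

Hana holds 100% of Palisade, so Hana controls Palisade.
Palisade holds 70% of Rowan, so Hana controls Rowan.
Hana and Palisade together hold 70% + 24% = 94% of Thornfield, so Hana controls Thornfield.
Rowan holds 100% of Sable, so Hana controls Sable.
No other company's threshold is met.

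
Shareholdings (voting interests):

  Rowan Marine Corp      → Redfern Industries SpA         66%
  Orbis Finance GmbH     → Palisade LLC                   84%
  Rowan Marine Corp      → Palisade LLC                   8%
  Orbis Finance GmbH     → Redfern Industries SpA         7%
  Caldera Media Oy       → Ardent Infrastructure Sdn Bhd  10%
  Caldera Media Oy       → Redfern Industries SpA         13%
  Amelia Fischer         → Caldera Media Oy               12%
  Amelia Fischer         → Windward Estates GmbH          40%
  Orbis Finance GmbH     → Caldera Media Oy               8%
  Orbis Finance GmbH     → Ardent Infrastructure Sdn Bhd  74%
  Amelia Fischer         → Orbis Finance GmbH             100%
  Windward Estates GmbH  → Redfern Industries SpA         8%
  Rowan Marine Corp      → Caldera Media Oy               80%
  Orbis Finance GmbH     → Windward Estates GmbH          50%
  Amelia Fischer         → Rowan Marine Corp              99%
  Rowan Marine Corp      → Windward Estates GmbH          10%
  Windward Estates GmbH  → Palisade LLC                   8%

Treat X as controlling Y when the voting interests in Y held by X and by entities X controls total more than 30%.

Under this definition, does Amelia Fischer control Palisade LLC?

Amelia holds 99% of Rowan, so Amelia controls Rowan.
Amelia holds 100% of Orbis, so Amelia controls Orbis.
Orbis and Amelia and Rowan together hold 50% + 40% + 10% = 100% of Windward, so Amelia controls Windward.
Orbis and Rowan and Windward together hold 84% + 8% + 8% = 100% of Palisade, so Amelia controls Palisade.

Yes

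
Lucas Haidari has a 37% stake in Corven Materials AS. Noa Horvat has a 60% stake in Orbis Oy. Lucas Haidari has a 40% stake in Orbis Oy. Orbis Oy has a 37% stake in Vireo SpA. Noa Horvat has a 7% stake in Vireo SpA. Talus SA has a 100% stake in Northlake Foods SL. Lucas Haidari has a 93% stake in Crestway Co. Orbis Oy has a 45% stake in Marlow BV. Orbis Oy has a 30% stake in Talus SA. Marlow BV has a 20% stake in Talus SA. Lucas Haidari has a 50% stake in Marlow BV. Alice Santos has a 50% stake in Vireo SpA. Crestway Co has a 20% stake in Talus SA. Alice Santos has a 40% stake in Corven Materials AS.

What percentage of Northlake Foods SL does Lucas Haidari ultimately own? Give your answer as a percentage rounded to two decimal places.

Lucas reaches Northlake along 4 paths.
Via Crestway → Talus: 93% × 20% × 100% = 18.6%.
Via Orbis → Marlow → Talus: 40% × 45% × 20% × 100% = 3.6%.
Via Marlow → Talus: 50% × 20% × 100% = 10%.
Via Orbis → Talus: 40% × 30% × 100% = 12%.
Total: 18.6% + 3.6% + 10% + 12% = 44.2%.
Rounded: 44.20%.

44.20%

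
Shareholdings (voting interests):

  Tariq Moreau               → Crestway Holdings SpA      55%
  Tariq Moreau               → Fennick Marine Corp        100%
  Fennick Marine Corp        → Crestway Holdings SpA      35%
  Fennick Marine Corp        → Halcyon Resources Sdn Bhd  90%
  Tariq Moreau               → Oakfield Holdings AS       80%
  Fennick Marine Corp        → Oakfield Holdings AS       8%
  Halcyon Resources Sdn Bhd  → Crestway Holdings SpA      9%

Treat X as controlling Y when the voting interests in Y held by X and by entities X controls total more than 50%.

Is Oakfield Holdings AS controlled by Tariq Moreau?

Yes

Tariq holds 100% of Fennick, so Tariq controls Fennick.
Tariq and Fennick together hold 80% + 8% = 88% of Oakfield, so Tariq controls Oakfield.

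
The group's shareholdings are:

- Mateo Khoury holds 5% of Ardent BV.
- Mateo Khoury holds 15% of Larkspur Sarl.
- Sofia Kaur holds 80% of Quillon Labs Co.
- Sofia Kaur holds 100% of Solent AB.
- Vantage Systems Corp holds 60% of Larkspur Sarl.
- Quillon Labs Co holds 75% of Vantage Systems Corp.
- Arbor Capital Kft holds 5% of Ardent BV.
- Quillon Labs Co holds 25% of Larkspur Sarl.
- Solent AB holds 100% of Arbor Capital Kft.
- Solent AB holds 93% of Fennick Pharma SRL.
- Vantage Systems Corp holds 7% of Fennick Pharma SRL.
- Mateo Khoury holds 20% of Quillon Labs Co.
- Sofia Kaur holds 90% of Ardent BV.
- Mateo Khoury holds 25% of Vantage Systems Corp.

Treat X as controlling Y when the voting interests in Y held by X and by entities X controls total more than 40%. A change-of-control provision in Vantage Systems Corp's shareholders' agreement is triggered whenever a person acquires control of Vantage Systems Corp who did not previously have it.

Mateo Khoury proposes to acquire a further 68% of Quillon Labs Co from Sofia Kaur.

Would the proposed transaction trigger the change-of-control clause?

The purchase adds only to Mateo's holdings (Sofia's stake shrinks), so Mateo is the only person who could newly come to control Vantage.
Mateo's largest direct stake is 25% in Vantage, which does not meet the threshold, so Mateo controls no company.
In Vantage, Mateo's side holds only 25%, not > 40%.
So before the transaction, Mateo does not control Vantage.
After the purchase, Mateo's direct stake in Quillon rises to 20% + 68% = 88%, and Sofia's stake falls to 12%.
Mateo holds 88% of Quillon, so Mateo controls Quillon.
Mateo and Quillon together hold 25% + 75% = 100% of Vantage, so Mateo controls Vantage.
Mateo did not control Vantage before and does after, so the clause is triggered.

Yes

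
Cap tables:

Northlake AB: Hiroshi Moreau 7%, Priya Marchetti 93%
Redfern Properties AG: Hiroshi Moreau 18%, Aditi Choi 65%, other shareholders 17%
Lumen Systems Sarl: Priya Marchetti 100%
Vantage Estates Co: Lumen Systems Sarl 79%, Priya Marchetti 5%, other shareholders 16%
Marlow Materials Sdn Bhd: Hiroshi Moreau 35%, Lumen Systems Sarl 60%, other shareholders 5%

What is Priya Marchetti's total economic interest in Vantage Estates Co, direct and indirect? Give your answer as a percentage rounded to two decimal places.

84.00%

Priya reaches Vantage along 2 paths.
Via Lumen: 100% × 79% = 79%.
Direct stake: 5% = 5%.
Total: 79% + 5% = 84%.
Rounded: 84.00%.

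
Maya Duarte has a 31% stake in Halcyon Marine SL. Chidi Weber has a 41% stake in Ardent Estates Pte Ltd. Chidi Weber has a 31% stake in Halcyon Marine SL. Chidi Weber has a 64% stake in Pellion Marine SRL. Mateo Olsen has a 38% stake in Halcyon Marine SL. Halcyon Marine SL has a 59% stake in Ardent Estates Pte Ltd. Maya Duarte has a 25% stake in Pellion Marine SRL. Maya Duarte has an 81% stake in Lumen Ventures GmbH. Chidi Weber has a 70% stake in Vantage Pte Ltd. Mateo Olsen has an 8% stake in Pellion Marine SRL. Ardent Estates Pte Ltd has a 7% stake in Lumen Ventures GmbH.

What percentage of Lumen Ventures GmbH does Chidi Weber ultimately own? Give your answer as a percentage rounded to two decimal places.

Chidi reaches Lumen along 2 paths.
Via Halcyon → Ardent: 31% × 59% × 7% = 1.2803%.
Via Ardent: 41% × 7% = 2.87%.
Total: 1.2803% + 2.87% = 4.1503%.
Rounded: 4.15%.

4.15%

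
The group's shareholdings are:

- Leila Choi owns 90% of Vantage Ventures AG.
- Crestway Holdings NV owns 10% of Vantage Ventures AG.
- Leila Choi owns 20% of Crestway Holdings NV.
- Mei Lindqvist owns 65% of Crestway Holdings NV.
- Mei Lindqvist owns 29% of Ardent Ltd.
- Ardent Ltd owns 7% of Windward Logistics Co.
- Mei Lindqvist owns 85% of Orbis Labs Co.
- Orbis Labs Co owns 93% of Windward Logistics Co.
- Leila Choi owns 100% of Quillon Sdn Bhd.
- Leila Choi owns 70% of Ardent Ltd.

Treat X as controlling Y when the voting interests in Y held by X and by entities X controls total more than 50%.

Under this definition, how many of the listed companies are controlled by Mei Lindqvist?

Mei holds 85% of Orbis, so Mei controls Orbis.
Mei holds 65% of Crestway, so Mei controls Crestway.
Orbis holds 93% of Windward, so Mei controls Windward.
No other company's threshold is met.
Mei controls 3 companies.

3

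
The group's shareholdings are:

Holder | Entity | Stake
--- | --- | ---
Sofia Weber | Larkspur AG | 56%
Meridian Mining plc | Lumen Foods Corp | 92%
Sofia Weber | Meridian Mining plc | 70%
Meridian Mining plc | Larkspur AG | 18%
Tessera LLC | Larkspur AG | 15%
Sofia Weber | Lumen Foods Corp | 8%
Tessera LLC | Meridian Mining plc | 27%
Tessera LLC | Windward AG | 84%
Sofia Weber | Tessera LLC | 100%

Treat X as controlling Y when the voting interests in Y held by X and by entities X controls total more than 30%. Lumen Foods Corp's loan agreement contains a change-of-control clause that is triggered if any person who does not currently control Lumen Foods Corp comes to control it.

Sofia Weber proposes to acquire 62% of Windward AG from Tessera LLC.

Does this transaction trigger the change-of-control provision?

The purchase adds only to Sofia's holdings (Tessera's stake shrinks), so Sofia is the only person who could newly come to control Lumen.
Sofia holds 100% of Tessera, so Sofia controls Tessera.
Tessera and Sofia together hold 27% + 70% = 97% of Meridian, so Sofia controls Meridian.
Sofia and Meridian together hold 8% + 92% = 100% of Lumen, so Sofia controls Lumen.
So Sofia already controls Lumen before the transaction.
After the purchase, Sofia holds 62% of Windward directly, and Tessera's stake falls to 22%.
Sofia controlled Lumen already, so this is not a new person acquiring control; every other person's position is unchanged or reduced.
No new person acquires control, so the clause is not triggered.

No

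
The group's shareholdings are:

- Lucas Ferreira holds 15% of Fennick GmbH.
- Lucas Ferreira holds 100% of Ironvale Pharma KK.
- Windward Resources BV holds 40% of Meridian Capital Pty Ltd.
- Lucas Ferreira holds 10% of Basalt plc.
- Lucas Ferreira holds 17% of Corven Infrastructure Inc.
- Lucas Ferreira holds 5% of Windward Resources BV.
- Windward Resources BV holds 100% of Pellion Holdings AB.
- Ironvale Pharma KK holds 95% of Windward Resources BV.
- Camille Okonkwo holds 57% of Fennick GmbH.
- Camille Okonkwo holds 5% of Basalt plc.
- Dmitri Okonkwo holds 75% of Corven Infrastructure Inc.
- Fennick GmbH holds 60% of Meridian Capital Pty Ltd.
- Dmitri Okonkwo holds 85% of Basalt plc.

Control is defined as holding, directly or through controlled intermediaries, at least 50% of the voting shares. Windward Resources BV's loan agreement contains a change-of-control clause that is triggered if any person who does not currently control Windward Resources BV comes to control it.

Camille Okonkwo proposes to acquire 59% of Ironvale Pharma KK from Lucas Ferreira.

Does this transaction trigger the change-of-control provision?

The purchase adds only to Camille's holdings (Lucas's stake shrinks), so Camille is the only person who could newly come to control Windward.
Camille holds 57% of Fennick, so Camille controls Fennick.
Fennick holds 60% of Meridian, so Camille controls Meridian.
Neither Camille nor any entity Camille controls holds any voting interest in Windward.
So before the transaction, Camille does not control Windward.
After the purchase, Camille holds 59% of Ironvale directly, and Lucas's stake falls to 41%.
Camille holds 59% of Ironvale, so Camille controls Ironvale.
Ironvale holds 95% of Windward, so Camille controls Windward.
Camille did not control Windward before and does after, so the clause is triggered.

Yes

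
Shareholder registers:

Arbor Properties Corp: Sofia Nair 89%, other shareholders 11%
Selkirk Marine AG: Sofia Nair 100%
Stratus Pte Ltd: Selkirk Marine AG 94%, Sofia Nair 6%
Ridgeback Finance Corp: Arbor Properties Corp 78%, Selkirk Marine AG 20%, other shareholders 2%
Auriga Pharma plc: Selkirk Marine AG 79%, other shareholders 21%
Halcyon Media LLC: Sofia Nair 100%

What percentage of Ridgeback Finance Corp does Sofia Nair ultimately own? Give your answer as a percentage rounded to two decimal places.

89.42%

Sofia reaches Ridgeback along 2 paths.
Via Arbor: 89% × 78% = 69.42%.
Via Selkirk: 100% × 20% = 20%.
Total: 69.42% + 20% = 89.42%.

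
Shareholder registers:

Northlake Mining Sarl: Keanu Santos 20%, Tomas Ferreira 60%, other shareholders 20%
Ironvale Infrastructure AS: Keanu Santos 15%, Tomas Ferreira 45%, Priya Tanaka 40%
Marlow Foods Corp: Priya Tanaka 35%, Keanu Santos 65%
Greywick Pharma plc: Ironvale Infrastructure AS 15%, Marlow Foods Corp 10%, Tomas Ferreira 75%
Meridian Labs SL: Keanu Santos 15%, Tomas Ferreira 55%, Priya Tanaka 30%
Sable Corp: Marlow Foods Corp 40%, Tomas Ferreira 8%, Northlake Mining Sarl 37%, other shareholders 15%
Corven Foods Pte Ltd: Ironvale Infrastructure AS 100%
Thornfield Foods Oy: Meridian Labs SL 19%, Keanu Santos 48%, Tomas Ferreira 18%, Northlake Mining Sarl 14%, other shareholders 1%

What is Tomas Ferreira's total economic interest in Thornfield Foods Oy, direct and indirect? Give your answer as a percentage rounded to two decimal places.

36.85%

Tomas reaches Thornfield along 3 paths.
Via Meridian: 55% × 19% = 10.45%.
Direct stake: 18% = 18%.
Via Northlake: 60% × 14% = 8.4%.
Total: 10.45% + 18% + 8.4% = 36.85%.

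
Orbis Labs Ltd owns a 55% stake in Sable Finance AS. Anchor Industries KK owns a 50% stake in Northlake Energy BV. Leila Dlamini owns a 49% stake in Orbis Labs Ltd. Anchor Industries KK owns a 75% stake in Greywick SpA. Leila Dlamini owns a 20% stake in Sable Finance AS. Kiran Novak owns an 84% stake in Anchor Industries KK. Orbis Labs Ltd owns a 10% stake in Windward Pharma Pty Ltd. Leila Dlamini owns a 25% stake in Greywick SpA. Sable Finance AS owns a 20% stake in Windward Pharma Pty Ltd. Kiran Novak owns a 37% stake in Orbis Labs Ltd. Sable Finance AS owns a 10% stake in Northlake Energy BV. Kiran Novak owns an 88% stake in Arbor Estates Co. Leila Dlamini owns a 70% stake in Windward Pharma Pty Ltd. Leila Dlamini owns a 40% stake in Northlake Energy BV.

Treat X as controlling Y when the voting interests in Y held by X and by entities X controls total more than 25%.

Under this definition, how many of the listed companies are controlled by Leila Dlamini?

Leila holds 49% of Orbis, so Leila controls Orbis.
Orbis and Leila together hold 55% + 20% = 75% of Sable, so Leila controls Sable.
Leila and Sable together hold 40% + 10% = 50% of Northlake, so Leila controls Northlake.
Sable and Leila and Orbis together hold 20% + 70% + 10% = 100% of Windward, so Leila controls Windward.
No other company's threshold is met.
Leila controls 4 companies.

4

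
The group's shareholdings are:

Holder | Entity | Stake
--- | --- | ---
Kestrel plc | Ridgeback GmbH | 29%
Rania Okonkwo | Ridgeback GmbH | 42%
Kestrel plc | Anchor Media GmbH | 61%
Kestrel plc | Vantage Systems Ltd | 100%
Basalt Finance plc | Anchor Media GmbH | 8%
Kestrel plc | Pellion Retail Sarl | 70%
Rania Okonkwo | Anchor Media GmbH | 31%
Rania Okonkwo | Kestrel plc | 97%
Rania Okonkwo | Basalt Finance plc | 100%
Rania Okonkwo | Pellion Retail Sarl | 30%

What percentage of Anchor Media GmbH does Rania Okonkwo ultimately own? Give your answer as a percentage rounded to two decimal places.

98.17%

Rania reaches Anchor along 3 paths.
Via Basalt: 100% × 8% = 8%.
Via Kestrel: 97% × 61% = 59.17%.
Direct stake: 31% = 31%.
Total: 8% + 59.17% + 31% = 98.17%.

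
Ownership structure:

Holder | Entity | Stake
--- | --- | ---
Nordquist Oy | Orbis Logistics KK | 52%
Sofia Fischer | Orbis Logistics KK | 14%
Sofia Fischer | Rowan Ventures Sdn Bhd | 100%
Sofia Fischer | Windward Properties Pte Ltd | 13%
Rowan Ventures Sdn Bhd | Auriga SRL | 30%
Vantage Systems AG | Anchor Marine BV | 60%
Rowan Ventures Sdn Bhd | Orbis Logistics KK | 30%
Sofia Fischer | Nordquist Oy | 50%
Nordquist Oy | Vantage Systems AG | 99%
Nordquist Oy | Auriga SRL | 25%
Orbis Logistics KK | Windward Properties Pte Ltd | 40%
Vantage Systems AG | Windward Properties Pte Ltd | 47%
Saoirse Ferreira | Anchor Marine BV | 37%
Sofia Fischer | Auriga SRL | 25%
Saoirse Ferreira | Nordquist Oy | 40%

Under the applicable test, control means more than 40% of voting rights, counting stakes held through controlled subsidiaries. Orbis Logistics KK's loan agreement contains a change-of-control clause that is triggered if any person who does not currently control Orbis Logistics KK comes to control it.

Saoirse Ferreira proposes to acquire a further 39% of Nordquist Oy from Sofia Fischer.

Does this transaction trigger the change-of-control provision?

Yes

The purchase adds only to Saoirse's holdings (Sofia's stake shrinks), so Saoirse is the only person who could newly come to control Orbis.
Saoirse's largest direct stake is 40% in Nordquist, which does not meet the threshold, so Saoirse controls no company.
Neither Saoirse nor any entity Saoirse controls holds any voting interest in Orbis.
So before the transaction, Saoirse does not control Orbis.
After the purchase, Saoirse's direct stake in Nordquist rises to 40% + 39% = 79%, and Sofia's stake falls to 11%.
Saoirse holds 79% of Nordquist, so Saoirse controls Nordquist.
Nordquist holds 52% of Orbis, so Saoirse controls Orbis.
Saoirse did not control Orbis before and does after, so the clause is triggered.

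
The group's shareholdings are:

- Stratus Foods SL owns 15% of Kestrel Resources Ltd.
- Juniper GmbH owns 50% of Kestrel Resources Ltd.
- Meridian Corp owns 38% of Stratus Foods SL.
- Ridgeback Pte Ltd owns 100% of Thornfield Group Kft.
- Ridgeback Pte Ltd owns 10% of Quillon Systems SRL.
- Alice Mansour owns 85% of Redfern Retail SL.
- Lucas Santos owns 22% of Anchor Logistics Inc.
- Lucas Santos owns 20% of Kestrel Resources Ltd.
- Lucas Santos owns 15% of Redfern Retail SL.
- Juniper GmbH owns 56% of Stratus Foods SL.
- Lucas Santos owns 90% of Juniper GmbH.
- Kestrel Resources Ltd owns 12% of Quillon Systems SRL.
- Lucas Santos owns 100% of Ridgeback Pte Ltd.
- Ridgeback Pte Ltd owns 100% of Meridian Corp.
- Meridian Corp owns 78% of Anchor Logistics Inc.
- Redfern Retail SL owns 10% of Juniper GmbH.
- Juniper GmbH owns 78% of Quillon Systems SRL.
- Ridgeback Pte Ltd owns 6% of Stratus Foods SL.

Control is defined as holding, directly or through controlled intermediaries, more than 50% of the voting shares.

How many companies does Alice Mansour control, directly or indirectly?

1

Alice holds 85% of Redfern, so Alice controls Redfern.
No other company's threshold is met.
Alice controls 1 company.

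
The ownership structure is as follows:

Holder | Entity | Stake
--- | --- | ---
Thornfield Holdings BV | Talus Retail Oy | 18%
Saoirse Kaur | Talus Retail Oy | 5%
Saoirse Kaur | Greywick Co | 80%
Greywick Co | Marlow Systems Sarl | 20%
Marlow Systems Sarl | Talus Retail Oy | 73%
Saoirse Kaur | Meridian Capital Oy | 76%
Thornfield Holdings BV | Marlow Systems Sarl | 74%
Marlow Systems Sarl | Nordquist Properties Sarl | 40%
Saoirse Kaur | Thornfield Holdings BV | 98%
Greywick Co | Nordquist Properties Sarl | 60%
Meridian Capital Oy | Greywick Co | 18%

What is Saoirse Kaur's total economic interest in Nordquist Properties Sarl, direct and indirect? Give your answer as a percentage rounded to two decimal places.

92.71%

Saoirse reaches Nordquist along 5 paths.
Via Greywick: 80% × 60% = 48%.
Via Meridian → Greywick: 76% × 18% × 60% = 8.208%.
Via Greywick → Marlow: 80% × 20% × 40% = 6.4%.
Via Meridian → Greywick → Marlow: 76% × 18% × 20% × 40% = 1.0944%.
Via Thornfield → Marlow: 98% × 74% × 40% = 29.008%.
Total: 48% + 8.208% + 6.4% + 1.0944% + 29.008% = 92.7104%.
Rounded: 92.71%.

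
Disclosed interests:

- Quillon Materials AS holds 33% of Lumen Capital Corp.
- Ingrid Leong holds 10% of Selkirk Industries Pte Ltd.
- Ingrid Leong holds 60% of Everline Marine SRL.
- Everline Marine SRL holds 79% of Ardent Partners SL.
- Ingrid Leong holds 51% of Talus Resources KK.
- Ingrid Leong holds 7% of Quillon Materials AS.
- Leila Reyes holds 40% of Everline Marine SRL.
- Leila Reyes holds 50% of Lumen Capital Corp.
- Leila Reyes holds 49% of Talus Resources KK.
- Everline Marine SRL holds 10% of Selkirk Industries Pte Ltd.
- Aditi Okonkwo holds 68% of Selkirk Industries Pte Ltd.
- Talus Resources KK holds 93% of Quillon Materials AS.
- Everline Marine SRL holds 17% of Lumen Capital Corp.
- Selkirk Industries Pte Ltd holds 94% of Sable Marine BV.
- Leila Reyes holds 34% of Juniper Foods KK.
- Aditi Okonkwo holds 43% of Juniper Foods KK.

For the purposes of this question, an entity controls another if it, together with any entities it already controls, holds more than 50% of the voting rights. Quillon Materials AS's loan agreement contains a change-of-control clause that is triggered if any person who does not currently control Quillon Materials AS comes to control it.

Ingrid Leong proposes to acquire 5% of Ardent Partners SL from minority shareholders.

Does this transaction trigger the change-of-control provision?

No

The purchase changes only Ingrid's holdings, so Ingrid is the only person who could newly come to control Quillon.
Ingrid holds 51% of Talus, so Ingrid controls Talus.
Ingrid and Talus together hold 7% + 93% = 100% of Quillon, so Ingrid controls Quillon.
So Ingrid already controls Quillon before the transaction.
After the purchase, Ingrid holds 5% of Ardent directly.
Ingrid controlled Quillon already, so this is not a new person acquiring control; every other person's position is unchanged or reduced.
No new person acquires control, so the clause is not triggered.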